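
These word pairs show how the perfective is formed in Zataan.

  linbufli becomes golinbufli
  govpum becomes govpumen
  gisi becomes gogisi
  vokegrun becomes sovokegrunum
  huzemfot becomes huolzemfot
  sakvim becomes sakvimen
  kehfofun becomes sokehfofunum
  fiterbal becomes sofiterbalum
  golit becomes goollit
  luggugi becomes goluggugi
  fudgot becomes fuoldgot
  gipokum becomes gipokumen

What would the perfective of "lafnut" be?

laolfnut

golit and sakvim both have last vowel 'i' yet inflect differently (goollit, sakvimen), so the last vowel is not what conditions the rule; the final letter is.
"lafnut" ends in -t. The stems ending in -t (golit → goollit, fudgot → fuoldgot, huzemfot → huolzemfot) insert -ol- after the first vowel.
So lafnut → laolfnut.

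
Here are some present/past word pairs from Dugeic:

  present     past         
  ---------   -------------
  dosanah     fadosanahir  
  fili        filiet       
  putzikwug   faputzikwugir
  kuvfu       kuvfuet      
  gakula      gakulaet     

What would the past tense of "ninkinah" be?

putzikwug and kuvfu both have last vowel 'u' yet inflect differently (faputzikwugir, kuvfuet), so the last vowel is not what conditions the rule; whether the stem ends in a vowel or a consonant is.
"ninkinah" ends in a consonant. The stems ending in a consonant (dosanah → fadosanahir, putzikwug → faputzikwugir) add fa- … -ir around the stem.
The other pattern: stems ending in a vowel add -et.
So ninkinah → faninkinahir.

faninkinahir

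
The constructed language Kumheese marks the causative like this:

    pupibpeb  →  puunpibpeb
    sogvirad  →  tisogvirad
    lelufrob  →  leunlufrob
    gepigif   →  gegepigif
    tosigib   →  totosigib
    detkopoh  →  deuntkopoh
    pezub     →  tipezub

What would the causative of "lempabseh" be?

leunmpabseh

pezub and tosigib both end in -b yet inflect differently (tipezub, totosigib), so the final letter is not what conditions the rule; the last vowel is.
"lempabseh" has last vowel 'e'. The one such stem in the data (pupibpeb → puunpibpeb) inserts -un- after the first vowel (as do detkopoh, lelufrob), so the same rule applies.
So lempabseh → leunmpabseh.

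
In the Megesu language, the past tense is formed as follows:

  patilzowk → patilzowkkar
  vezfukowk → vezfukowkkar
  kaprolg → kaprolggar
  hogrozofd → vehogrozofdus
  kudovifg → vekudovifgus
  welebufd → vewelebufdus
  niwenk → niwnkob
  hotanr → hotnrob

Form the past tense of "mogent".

mogntob

kaprolg and kudovifg both end in -g yet inflect differently (kaprolggar, vekudovifgus), so the final letter is not what conditions the rule; the second-to-last letter is.
"mogent" has second-to-last letter 'n'. The stems whose second-to-last letter is 'n' (niwenk → niwnkob, hotanr → hotnrob) delete the last vowel and add -ob.
The other patterns: stems whose second-to-last letter is 'l' or 'w' double the final consonant and add -ar; stems whose second-to-last letter is 'f' add ve- … -us around the stem.
So mogent → mogntob.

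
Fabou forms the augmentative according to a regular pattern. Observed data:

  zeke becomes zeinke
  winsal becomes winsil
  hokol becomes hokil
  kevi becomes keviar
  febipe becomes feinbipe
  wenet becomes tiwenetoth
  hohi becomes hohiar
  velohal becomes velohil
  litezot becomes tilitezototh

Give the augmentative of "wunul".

"wunul" ends in -l. The stems ending in -l (hokol → hokil, winsal → winsil, velohal → velohil) change the last vowel to 'i'.
So wunul → wunil.

wunil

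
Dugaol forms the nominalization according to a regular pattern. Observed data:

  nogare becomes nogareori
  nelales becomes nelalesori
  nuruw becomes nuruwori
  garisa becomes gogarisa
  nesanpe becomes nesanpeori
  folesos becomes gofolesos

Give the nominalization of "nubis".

nubisori

nelales and folesos both end in -s yet inflect differently (nelalesori, gofolesos), so the final letter is not what conditions the rule; the first letter is.
"nubis" begins with n-. The stems beginning with n- (nuruw → nuruwori, nesanpe → nesanpeori, nogare → nogareori) add -ori.
The other pattern: stems beginning with f- or g- add the prefix go-.
So nubis → nubisori.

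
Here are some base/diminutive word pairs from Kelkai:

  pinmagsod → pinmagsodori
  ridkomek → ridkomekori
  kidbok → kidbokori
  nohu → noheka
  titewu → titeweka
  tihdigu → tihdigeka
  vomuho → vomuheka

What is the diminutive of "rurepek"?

rurepekori

pinmagsod and vomuho both have last vowel 'o' yet inflect differently (pinmagsodori, vomuheka), so the last vowel is not what conditions the rule; whether the stem ends in a vowel or a consonant is.
"rurepek" ends in a consonant. The stems ending in a consonant (pinmagsod → pinmagsodori, ridkomek → ridkomekori, kidbok → kidbokori) add -ori.
The other pattern: stems ending in a vowel drop the final letter and add -eka.
So rurepek → rurepekori.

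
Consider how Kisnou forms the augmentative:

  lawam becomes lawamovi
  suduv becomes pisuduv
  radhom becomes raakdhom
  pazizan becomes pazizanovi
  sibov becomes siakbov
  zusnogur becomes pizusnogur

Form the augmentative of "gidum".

pigidum

sibov and suduv both end in -v yet inflect differently (siakbov, pisuduv), so the final letter is not what conditions the rule; the last vowel is.
"gidum" has last vowel 'u'. The stems whose last vowel is 'u' (zusnogur → pizusnogur, suduv → pisuduv) add the prefix pi-.
So gidum → pigidum.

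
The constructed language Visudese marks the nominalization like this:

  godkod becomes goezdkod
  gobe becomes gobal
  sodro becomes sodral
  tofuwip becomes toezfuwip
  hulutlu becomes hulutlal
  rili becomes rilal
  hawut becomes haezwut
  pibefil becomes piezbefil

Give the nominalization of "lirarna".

lirarnal

tofuwip and rili both have last vowel 'i' yet inflect differently (toezfuwip, rilal), so the last vowel is not what conditions the rule; whether the stem ends in a vowel or a consonant is.
"lirarna" ends in a vowel. The stems ending in a vowel (rili → rilal, hulutlu → hulutlal, sodro → sodral) drop the final letter and add -al.
So lirarna → lirarnal.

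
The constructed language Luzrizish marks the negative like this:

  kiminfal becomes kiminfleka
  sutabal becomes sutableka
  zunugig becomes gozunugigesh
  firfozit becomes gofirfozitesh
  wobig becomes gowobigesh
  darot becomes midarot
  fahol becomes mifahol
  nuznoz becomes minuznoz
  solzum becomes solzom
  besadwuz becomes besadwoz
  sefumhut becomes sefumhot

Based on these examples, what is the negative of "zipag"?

"zipag" has last vowel 'a'. The stems whose last vowel is 'a' (kiminfal → kiminfleka, sutabal → sutableka) delete the last vowel and add -eka.
So zipag → zipgeka.

zipgeka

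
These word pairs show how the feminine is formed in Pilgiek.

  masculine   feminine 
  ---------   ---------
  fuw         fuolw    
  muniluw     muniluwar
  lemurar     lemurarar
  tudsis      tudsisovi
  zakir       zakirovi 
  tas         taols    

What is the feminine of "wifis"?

wifisovi

tas and tudsis both end in -s yet inflect differently (taols, tudsisovi), so the final letter is not what conditions the rule; the number of vowels is.
"wifis" has 2 vowels. The stems with 2 vowels (zakir → zakirovi, tudsis → tudsisovi) add -ovi.
The other patterns: stems with 1 vowel insert -ol- after the first vowel; stems with 3 vowels add -ar.
So wifis → wifisovi.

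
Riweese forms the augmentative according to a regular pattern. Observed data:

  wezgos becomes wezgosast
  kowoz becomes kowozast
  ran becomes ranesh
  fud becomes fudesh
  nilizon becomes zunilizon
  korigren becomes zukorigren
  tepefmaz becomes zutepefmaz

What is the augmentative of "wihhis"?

ran and nilizon both end in -n yet inflect differently (ranesh, zunilizon), so the final letter is not what conditions the rule; the number of vowels is.
"wihhis" has 2 vowels. The stems with 2 vowels (wezgos → wezgosast, kowoz → kowozast) add -ast.
So wihhis → wihhisast.

wihhisast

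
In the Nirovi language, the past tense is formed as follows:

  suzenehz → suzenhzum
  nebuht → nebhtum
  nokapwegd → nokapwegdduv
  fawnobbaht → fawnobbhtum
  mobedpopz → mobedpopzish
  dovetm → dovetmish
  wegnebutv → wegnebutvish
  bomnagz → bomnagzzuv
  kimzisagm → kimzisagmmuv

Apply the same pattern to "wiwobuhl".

bomnagz and suzenehz both end in -z yet inflect differently (bomnagzzuv, suzenhzum), so the final letter is not what conditions the rule; the second-to-last letter is.
"wiwobuhl" has second-to-last letter 'h'. The stems whose second-to-last letter is 'h' (fawnobbaht → fawnobbhtum, nebuht → nebhtum, suzenehz → suzenhzum) delete the last vowel and add -um.
The other patterns: stems whose second-to-last letter is 'g' double the final consonant and add -uv; stems whose second-to-last letter is 'p' or 't' add -ish.
So wiwobuhl → wiwobhlum.

wiwobhlum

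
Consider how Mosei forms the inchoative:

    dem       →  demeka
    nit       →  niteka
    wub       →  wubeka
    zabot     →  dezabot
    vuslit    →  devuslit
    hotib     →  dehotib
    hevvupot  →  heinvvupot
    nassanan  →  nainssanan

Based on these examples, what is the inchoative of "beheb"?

debeheb

"beheb" has 2 vowels. The stems with 2 vowels (zabot → dezabot, vuslit → devuslit, hotib → dehotib) add the prefix de-.
So beheb → debeheb.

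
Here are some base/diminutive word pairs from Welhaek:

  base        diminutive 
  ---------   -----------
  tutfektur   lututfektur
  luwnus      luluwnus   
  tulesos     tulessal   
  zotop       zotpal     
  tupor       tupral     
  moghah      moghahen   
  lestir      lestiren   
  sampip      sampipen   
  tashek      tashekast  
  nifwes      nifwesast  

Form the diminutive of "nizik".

niziken

luwnus and tulesos both end in -s yet inflect differently (luluwnus, tulessal), so the final letter is not what conditions the rule; the last vowel is.
"nizik" has last vowel 'i'. The stems whose last vowel is 'i' (lestir → lestiren, sampip → sampipen) add -en.
The other patterns: stems whose last vowel is 'u' add the prefix lu-; stems whose last vowel is 'o' delete the last vowel and add -al; stems whose last vowel is 'e' add -ast.
So nizik → niziken.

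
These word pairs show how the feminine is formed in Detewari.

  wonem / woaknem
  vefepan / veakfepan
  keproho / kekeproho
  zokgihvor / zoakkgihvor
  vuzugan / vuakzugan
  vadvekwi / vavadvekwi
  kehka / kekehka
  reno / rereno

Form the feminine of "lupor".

kehka and vuzugan both have last vowel 'a' yet inflect differently (kekehka, vuakzugan), so the last vowel is not what conditions the rule; whether the stem ends in a vowel or a consonant is.
"lupor" ends in a consonant. The stems ending in a consonant (wonem → woaknem, vuzugan → vuakzugan, vefepan → veakfepan) insert -ak- after the first vowel.
So lupor → luakpor.

luakpor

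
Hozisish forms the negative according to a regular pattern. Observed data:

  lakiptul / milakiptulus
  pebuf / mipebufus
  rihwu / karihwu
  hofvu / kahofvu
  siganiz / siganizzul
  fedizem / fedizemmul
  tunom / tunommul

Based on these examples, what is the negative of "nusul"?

minusulus

lakiptul and rihwu both have last vowel 'u' yet inflect differently (milakiptulus, karihwu), so the last vowel is not what conditions the rule; the final letter is.
"nusul" ends in -l. The one such stem in the data (lakiptul → milakiptulus) adds mi- … -us around the stem, so the same rule applies.
The other patterns: stems ending in -u add the prefix ka-; stems ending in -m or -z double the final consonant and add -ul.
So nusul → minusulus.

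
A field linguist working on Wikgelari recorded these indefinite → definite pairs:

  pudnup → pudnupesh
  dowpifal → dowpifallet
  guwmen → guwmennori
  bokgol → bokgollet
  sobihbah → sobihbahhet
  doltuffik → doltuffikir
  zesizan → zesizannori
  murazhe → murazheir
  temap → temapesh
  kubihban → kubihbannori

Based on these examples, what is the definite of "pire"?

kubihban and temap both have last vowel 'a' yet inflect differently (kubihbannori, temapesh), so the last vowel is not what conditions the rule; the final letter is.
"pire" ends in -e. The one such stem in the data (murazhe → murazheir) adds -ir, so the same rule applies.
So pire → pireir.

pireir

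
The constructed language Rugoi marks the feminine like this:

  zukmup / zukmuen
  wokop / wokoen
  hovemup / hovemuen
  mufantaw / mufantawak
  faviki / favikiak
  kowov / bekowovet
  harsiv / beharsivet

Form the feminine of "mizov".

wokop and kowov both have last vowel 'o' yet inflect differently (wokoen, bekowovet), so the last vowel is not what conditions the rule; the final letter is.
"mizov" ends in -v. The stems ending in -v (harsiv → beharsivet, kowov → bekowovet) add be- … -et around the stem.
The other patterns: stems ending in -p drop the final letter and add -en; stems ending in -i or -w add -ak.
So mizov → bemizovet.

bemizovet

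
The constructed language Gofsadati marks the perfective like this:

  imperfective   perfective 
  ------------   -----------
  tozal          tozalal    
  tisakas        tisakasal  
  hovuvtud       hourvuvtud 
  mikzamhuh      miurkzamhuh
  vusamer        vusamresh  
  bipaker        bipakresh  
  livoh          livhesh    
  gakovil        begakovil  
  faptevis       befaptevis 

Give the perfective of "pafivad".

pafivadal

"pafivad" has last vowel 'a'. The stems whose last vowel is 'a' (tozal → tozalal, tisakas → tisakasal) add -al.
The other patterns: stems whose last vowel is 'u' insert -ur- after the first vowel; stems whose last vowel is 'e' or 'o' delete the last vowel and add -esh; stems whose last vowel is 'i' add the prefix be-.
So pafivad → pafivadal.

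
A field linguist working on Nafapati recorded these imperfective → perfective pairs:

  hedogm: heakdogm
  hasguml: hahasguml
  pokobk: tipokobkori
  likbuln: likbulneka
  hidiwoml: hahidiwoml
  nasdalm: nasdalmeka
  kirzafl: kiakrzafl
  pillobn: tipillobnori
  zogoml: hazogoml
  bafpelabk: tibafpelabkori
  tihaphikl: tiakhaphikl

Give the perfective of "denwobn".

pillobn and likbuln both end in -n yet inflect differently (tipillobnori, likbulneka), so the final letter is not what conditions the rule; the second-to-last letter is.
"denwobn" has second-to-last letter 'b'. The stems whose second-to-last letter is 'b' (pillobn → tipillobnori, bafpelabk → tibafpelabkori, pokobk → tipokobkori) add ti- … -ori around the stem.
So denwobn → tidenwobnori.

tidenwobnori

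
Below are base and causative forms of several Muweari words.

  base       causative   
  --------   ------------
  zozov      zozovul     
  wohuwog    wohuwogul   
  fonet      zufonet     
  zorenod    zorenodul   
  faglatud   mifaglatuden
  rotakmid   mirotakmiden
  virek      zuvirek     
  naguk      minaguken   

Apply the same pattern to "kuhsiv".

mikuhsiven

"kuhsiv" has last vowel 'i'. The one such stem in the data (rotakmid → mirotakmiden) adds mi- … -en around the stem, so the same rule applies.
So kuhsiv → mikuhsiven.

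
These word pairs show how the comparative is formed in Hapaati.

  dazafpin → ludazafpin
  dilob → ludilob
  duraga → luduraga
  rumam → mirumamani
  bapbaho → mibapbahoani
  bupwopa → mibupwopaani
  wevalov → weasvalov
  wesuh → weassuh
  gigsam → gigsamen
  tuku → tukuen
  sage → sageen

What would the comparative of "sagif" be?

duraga and bupwopa both end in -a yet inflect differently (luduraga, mibupwopaani), so the final letter is not what conditions the rule; the first letter is.
"sagif" begins with s-. The one such stem in the data (sage → sageen) adds -en, so the same rule applies.
The other patterns: stems beginning with d- add the prefix lu-; stems beginning with b- or r- add mi- … -ani around the stem; stems beginning with w- insert -as- after the first vowel.
So sagif → sagifen.

sagifen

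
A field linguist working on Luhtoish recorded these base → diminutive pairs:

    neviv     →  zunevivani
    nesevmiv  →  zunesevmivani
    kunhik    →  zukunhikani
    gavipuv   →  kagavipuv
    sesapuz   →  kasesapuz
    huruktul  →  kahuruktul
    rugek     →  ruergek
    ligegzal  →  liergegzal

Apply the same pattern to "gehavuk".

"gehavuk" has last vowel 'u'. The stems whose last vowel is 'u' (gavipuv → kagavipuv, sesapuz → kasesapuz, huruktul → kahuruktul) add the prefix ka-.
The other patterns: stems whose last vowel is 'i' add zu- … -ani around the stem; stems whose last vowel is 'a' or 'e' insert -er- after the first vowel.
So gehavuk → kagehavuk.

kagehavuk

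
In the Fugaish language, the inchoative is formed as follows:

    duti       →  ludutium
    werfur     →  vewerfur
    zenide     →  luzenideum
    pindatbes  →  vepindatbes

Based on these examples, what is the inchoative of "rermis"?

verermis

pindatbes and zenide both have last vowel 'e' yet inflect differently (vepindatbes, luzenideum), so the last vowel is not what conditions the rule; whether the stem ends in a vowel or a consonant is.
"rermis" ends in a consonant. The stems ending in a consonant (werfur → vewerfur, pindatbes → vepindatbes) add the prefix ve-.
So rermis → verermis.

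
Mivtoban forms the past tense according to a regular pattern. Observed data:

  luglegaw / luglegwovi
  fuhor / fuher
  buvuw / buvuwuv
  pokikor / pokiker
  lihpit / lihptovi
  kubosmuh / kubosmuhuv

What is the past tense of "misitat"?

misittovi

"misitat" has last vowel 'a'. The one such stem in the data (luglegaw → luglegwovi) deletes the last vowel and adds -ovi (as does lihpit), so the same rule applies.
The other patterns: stems whose last vowel is 'u' add -uv; stems whose last vowel is 'o' change the last vowel to 'e'.
So misitat → misittovi.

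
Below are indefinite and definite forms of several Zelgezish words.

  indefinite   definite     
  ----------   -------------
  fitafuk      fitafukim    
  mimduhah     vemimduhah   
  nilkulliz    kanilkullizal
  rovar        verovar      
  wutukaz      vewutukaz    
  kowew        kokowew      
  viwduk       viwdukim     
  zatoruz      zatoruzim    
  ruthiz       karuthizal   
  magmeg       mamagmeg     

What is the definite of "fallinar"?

vefallinar

zatoruz and nilkulliz both end in -z yet inflect differently (zatoruzim, kanilkullizal), so the final letter is not what conditions the rule; the last vowel is.
"fallinar" has last vowel 'a'. The stems whose last vowel is 'a' (wutukaz → vewutukaz, rovar → verovar, mimduhah → vemimduhah) add the prefix ve-.
The other patterns: stems whose last vowel is 'u' add -im; stems whose last vowel is 'e' repeat the first consonant+vowel as a prefix; stems whose last vowel is 'i' add ka- … -al around the stem.
So fallinar → vefallinar.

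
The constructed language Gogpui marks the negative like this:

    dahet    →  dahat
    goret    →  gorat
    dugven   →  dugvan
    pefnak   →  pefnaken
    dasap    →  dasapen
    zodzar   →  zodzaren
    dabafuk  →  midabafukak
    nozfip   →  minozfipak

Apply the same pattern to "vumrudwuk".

pefnak and dabafuk both end in -k yet inflect differently (pefnaken, midabafukak), so the final letter is not what conditions the rule; the last vowel is.
"vumrudwuk" has last vowel 'u'. The one such stem in the data (dabafuk → midabafukak) adds mi- … -ak around the stem, so the same rule applies.
The other patterns: stems whose last vowel is 'e' change the last vowel to 'a'; stems whose last vowel is 'a' add -en.
So vumrudwuk → mivumrudwukak.

mivumrudwukak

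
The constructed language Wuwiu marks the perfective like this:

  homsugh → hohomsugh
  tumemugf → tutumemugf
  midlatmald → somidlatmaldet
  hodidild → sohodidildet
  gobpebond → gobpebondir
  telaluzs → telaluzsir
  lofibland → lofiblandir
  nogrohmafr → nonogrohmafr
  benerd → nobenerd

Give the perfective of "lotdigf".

midlatmald and gobpebond both end in -d yet inflect differently (somidlatmaldet, gobpebondir), so the final letter is not what conditions the rule; the second-to-last letter is.
"lotdigf" has second-to-last letter 'g'. The stems whose second-to-last letter is 'g' (homsugh → hohomsugh, tumemugf → tutumemugf) repeat the first consonant+vowel as a prefix.
So lotdigf → lolotdigf.

lolotdigf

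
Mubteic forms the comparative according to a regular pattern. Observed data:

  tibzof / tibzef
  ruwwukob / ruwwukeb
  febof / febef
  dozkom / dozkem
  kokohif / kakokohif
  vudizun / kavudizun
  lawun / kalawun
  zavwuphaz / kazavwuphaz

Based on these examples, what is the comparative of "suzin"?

tibzof and kokohif both end in -f yet inflect differently (tibzef, kakokohif), so the final letter is not what conditions the rule; the last vowel is.
"suzin" has last vowel 'i'. The one such stem in the data (kokohif → kakokohif) adds the prefix ka-, so the same rule applies.
The other pattern: stems whose last vowel is 'o' change the last vowel to 'e'.
So suzin → kasuzin.

kasuzin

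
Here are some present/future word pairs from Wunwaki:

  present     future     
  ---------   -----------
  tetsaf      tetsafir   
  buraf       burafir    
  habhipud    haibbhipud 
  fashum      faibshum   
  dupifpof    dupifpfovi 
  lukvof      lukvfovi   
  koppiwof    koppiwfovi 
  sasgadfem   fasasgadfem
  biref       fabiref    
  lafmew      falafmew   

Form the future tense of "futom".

"futom" has last vowel 'o'. The stems whose last vowel is 'o' (dupifpof → dupifpfovi, lukvof → lukvfovi, koppiwof → koppiwfovi) delete the last vowel and add -ovi.
So futom → futmovi.

futmovi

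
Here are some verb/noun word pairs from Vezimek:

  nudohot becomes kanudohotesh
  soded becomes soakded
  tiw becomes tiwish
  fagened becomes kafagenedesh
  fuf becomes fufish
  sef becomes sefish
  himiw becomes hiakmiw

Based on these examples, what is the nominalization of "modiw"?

tiw and himiw both end in -w yet inflect differently (tiwish, hiakmiw), so the final letter is not what conditions the rule; the number of vowels is.
"modiw" has 2 vowels. The stems with 2 vowels (soded → soakded, himiw → hiakmiw) insert -ak- after the first vowel.
The other patterns: stems with 1 vowel add -ish; stems with 3 vowels add ka- … -esh around the stem.
So modiw → moakdiw.

moakdiw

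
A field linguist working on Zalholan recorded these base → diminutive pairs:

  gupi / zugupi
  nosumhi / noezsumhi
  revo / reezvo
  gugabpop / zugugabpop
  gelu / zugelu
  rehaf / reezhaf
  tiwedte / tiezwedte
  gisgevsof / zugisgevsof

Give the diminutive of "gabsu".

zugabsu

"gabsu" begins with g-. The stems beginning with g- (gugabpop → zugugabpop, gupi → zugupi, gelu → zugelu) add the prefix zu-.
The other pattern: stems beginning with n-, r- or t- insert -ez- after the first vowel.
So gabsu → zugabsu.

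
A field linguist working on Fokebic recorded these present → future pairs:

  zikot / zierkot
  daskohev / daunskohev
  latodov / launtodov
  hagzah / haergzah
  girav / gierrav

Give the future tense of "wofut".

woerfut

girav and latodov both end in -v yet inflect differently (gierrav, launtodov), so the final letter is not what conditions the rule; the number of vowels is.
"wofut" has 2 vowels. The stems with 2 vowels (hagzah → haergzah, zikot → zierkot, girav → gierrav) insert -er- after the first vowel.
The other pattern: stems with 3 vowels insert -un- after the first vowel.
So wofut → woerfut.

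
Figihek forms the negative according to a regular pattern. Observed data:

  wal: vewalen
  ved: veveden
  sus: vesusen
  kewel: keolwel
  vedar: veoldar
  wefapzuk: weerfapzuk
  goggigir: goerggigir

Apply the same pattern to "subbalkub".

suerbbalkub

wal and kewel both end in -l yet inflect differently (vewalen, keolwel), so the final letter is not what conditions the rule; the number of vowels is.
"subbalkub" has 3 vowels. The stems with 3 vowels (wefapzuk → weerfapzuk, goggigir → goerggigir) insert -er- after the first vowel.
The other patterns: stems with 1 vowel add ve- … -en around the stem; stems with 2 vowels insert -ol- after the first vowel.
So subbalkub → suerbbalkub.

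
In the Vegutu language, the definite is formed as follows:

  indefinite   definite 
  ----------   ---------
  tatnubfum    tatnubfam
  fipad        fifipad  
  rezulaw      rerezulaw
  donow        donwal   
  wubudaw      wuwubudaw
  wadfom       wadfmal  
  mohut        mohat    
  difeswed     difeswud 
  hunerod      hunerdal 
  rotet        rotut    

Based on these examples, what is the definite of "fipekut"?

"fipekut" has last vowel 'u'. The stems whose last vowel is 'u' (tatnubfum → tatnubfam, mohut → mohat) change the last vowel to 'a'.
The other patterns: stems whose last vowel is 'e' change the last vowel to 'u'; stems whose last vowel is 'a' repeat the first consonant+vowel as a prefix; stems whose last vowel is 'o' delete the last vowel and add -al.
So fipekut → fipekat.

fipekat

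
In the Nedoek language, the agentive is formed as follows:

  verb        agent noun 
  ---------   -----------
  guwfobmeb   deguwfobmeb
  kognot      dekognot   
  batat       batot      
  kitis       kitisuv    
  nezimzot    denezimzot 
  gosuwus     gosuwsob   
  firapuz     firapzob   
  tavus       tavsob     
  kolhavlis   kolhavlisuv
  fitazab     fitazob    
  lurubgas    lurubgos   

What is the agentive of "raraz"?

"raraz" has last vowel 'a'. The stems whose last vowel is 'a' (batat → batot, fitazab → fitazob, lurubgas → lurubgos) change the last vowel to 'o'.
The other patterns: stems whose last vowel is 'u' delete the last vowel and add -ob; stems whose last vowel is 'i' add -uv; stems whose last vowel is 'e' or 'o' add the prefix de-.
So raraz → raroz.

raroz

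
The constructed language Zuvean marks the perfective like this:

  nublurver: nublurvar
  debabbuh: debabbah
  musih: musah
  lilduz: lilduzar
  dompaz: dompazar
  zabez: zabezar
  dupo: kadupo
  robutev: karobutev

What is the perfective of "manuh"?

manah

"manuh" ends in -h. The stems ending in -h (debabbuh → debabbah, musih → musah) change the last vowel to 'a'.
The other patterns: stems ending in -z add -ar; stems ending in -o or -v add the prefix ka-.
So manuh → manah.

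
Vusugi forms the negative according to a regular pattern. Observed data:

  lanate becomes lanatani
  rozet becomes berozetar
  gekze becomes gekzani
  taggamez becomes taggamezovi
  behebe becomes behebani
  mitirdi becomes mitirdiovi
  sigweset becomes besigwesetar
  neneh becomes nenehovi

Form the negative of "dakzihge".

dakzihgani

sigweset and lanate both have last vowel 'e' yet inflect differently (besigwesetar, lanatani), so the last vowel is not what conditions the rule; the final letter is.
"dakzihge" ends in -e. The stems ending in -e (lanate → lanatani, behebe → behebani, gekze → gekzani) drop the final letter and add -ani.
The other patterns: stems ending in -t add be- … -ar around the stem; stems ending in -h, -i or -z add -ovi.
So dakzihge → dakzihgani.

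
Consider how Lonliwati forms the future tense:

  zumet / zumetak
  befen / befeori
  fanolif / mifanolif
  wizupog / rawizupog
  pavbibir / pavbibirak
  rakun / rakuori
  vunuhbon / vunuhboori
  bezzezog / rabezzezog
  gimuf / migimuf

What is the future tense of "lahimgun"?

rakun and gimuf both have last vowel 'u' yet inflect differently (rakuori, migimuf), so the last vowel is not what conditions the rule; the final letter is.
"lahimgun" ends in -n. The stems ending in -n (rakun → rakuori, vunuhbon → vunuhboori, befen → befeori) drop the final letter and add -ori.
The other patterns: stems ending in -f add the prefix mi-; stems ending in -g add the prefix ra-; stems ending in -r or -t add -ak.
So lahimgun → lahimguori.

lahimguori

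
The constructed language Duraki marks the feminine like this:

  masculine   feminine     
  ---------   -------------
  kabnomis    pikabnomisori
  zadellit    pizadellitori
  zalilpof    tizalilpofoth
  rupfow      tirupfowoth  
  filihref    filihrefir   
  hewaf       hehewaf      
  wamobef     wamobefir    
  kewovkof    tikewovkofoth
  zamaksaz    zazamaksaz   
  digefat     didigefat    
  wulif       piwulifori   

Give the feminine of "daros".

tidarosoth

wulif and zalilpof both end in -f yet inflect differently (piwulifori, tizalilpofoth), so the final letter is not what conditions the rule; the last vowel is.
"daros" has last vowel 'o'. The stems whose last vowel is 'o' (rupfow → tirupfowoth, zalilpof → tizalilpofoth, kewovkof → tikewovkofoth) add ti- … -oth around the stem.
So daros → tidarosoth.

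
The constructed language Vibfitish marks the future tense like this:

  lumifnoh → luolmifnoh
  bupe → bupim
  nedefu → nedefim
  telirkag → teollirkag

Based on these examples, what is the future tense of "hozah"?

"hozah" ends in a consonant. The stems ending in a consonant (lumifnoh → luolmifnoh, telirkag → teollirkag) insert -ol- after the first vowel.
So hozah → hoolzah.

hoolzah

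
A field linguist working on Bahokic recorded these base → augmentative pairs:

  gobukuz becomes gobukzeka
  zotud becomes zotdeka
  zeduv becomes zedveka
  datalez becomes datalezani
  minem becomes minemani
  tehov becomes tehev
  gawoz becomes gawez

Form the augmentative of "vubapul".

vubapleka

"vubapul" has last vowel 'u'. The stems whose last vowel is 'u' (gobukuz → gobukzeka, zotud → zotdeka, zeduv → zedveka) delete the last vowel and add -eka.
So vubapul → vubapleka.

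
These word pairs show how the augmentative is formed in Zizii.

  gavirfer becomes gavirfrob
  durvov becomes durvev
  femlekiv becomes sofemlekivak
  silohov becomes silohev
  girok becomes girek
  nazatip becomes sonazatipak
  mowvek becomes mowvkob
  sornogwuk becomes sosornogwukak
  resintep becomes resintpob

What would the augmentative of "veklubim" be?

soveklubimak

girok and mowvek both end in -k yet inflect differently (girek, mowvkob), so the final letter is not what conditions the rule; the last vowel is.
"veklubim" has last vowel 'i'. The stems whose last vowel is 'i' (femlekiv → sofemlekivak, nazatip → sonazatipak) add so- … -ak around the stem.
The other patterns: stems whose last vowel is 'o' change the last vowel to 'e'; stems whose last vowel is 'e' delete the last vowel and add -ob.
So veklubim → soveklubimak.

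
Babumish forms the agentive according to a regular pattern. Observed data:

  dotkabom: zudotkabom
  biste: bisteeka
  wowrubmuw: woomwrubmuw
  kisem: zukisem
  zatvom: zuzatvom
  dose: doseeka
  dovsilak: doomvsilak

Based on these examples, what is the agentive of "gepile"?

"gepile" ends in -e. The stems ending in -e (biste → bisteeka, dose → doseeka) add -eka.
The other patterns: stems ending in -m add the prefix zu-; stems ending in -k or -w insert -om- after the first vowel.
So gepile → gepileeka.

gepileeka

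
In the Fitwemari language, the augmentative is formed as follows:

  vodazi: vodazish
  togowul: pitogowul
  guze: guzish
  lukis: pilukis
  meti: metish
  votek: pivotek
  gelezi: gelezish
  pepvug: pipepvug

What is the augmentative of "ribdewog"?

piribdewog

lukis and vodazi both have last vowel 'i' yet inflect differently (pilukis, vodazish), so the last vowel is not what conditions the rule; whether the stem ends in a vowel or a consonant is.
"ribdewog" ends in a consonant. The stems ending in a consonant (togowul → pitogowul, votek → pivotek, pepvug → pipepvug) add the prefix pi-.
The other pattern: stems ending in a vowel drop the final letter and add -ish.
So ribdewog → piribdewog.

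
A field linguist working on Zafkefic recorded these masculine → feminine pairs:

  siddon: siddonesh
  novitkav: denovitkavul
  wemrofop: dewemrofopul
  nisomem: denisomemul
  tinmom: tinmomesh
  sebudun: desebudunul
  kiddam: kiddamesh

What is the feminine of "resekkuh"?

deresekkuhul

"resekkuh" has 3 vowels. The stems with 3 vowels (novitkav → denovitkavul, nisomem → denisomemul, sebudun → desebudunul) add de- … -ul around the stem.
So resekkuh → deresekkuhul.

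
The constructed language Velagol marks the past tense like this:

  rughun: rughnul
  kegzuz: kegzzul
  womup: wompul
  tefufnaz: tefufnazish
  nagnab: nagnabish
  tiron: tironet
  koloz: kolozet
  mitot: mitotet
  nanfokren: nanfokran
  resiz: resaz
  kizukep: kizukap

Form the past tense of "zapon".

"zapon" has last vowel 'o'. The stems whose last vowel is 'o' (tiron → tironet, koloz → kolozet, mitot → mitotet) add -et.
So zapon → zaponet.

zaponet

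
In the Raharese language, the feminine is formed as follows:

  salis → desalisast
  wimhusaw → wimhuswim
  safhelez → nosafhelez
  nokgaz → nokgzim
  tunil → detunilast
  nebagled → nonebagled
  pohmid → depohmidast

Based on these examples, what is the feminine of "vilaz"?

"vilaz" has last vowel 'a'. The stems whose last vowel is 'a' (nokgaz → nokgzim, wimhusaw → wimhuswim) delete the last vowel and add -im.
So vilaz → vilzim.

vilzim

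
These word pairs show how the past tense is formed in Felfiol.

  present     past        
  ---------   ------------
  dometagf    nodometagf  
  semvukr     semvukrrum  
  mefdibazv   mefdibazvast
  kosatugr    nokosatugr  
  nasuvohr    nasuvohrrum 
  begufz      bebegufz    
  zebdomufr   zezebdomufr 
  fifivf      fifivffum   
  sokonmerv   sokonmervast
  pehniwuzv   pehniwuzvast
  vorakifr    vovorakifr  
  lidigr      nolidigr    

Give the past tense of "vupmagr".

kosatugr and zebdomufr both end in -r yet inflect differently (nokosatugr, zezebdomufr), so the final letter is not what conditions the rule; the second-to-last letter is.
"vupmagr" has second-to-last letter 'g'. The stems whose second-to-last letter is 'g' (dometagf → nodometagf, kosatugr → nokosatugr, lidigr → nolidigr) add the prefix no-.
So vupmagr → novupmagr.

novupmagr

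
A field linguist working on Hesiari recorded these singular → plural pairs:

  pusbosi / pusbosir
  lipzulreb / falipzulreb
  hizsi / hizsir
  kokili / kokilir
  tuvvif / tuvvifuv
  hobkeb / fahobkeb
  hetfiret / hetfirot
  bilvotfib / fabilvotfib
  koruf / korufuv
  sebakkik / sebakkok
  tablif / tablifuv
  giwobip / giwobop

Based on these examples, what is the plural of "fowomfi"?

bilvotfib and pusbosi both have last vowel 'i' yet inflect differently (fabilvotfib, pusbosir), so the last vowel is not what conditions the rule; the final letter is.
"fowomfi" ends in -i. The stems ending in -i (pusbosi → pusbosir, kokili → kokilir, hizsi → hizsir) drop the final letter and add -ir.
The other patterns: stems ending in -b add the prefix fa-; stems ending in -f add -uv; stems ending in -k, -p or -t change the last vowel to 'o'.
So fowomfi → fowomfir.

fowomfir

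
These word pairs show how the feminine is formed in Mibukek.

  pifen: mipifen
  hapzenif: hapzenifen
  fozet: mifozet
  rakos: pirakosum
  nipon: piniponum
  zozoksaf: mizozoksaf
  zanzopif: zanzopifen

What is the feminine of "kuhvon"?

pikuhvonum

nipon and pifen both end in -n yet inflect differently (piniponum, mipifen), so the final letter is not what conditions the rule; the last vowel is.
"kuhvon" has last vowel 'o'. The stems whose last vowel is 'o' (nipon → piniponum, rakos → pirakosum) add pi- … -um around the stem.
The other patterns: stems whose last vowel is 'i' add -en; stems whose last vowel is 'a' or 'e' add the prefix mi-.
So kuhvon → pikuhvonum.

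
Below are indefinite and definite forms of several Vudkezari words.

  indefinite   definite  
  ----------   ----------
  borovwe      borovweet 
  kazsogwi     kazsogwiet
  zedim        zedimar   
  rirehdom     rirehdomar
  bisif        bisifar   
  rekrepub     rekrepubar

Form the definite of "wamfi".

wamfiet

"wamfi" ends in a vowel. The stems ending in a vowel (borovwe → borovweet, kazsogwi → kazsogwiet) add -et.
The other pattern: stems ending in a consonant add -ar.
So wamfi → wamfiet.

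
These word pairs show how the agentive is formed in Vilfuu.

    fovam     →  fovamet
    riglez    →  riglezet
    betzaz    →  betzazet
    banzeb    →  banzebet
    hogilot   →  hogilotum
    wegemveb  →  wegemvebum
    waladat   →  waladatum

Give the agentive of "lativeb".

lativebum

banzeb and wegemveb both end in -b yet inflect differently (banzebet, wegemvebum), so the final letter is not what conditions the rule; the number of vowels is.
"lativeb" has 3 vowels. The stems with 3 vowels (hogilot → hogilotum, wegemveb → wegemvebum, waladat → waladatum) add -um.
The other pattern: stems with 2 vowels add -et.
So lativeb → lativebum.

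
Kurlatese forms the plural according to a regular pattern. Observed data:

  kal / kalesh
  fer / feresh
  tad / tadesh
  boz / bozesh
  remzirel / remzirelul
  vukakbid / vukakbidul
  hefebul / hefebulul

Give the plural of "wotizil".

"wotizil" has 3 vowels. The stems with 3 vowels (remzirel → remzirelul, vukakbid → vukakbidul, hefebul → hefebulul) add -ul.
So wotizil → wotizilul.

wotizilul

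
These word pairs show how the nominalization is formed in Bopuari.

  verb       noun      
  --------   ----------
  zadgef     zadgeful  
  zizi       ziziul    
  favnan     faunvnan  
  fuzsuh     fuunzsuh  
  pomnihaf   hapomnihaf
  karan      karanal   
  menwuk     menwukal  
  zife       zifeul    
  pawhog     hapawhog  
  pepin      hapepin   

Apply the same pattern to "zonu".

zonuul

zadgef and pomnihaf both end in -f yet inflect differently (zadgeful, hapomnihaf), so the final letter is not what conditions the rule; the first letter is.
"zonu" begins with z-. The stems beginning with z- (zife → zifeul, zadgef → zadgeful, zizi → ziziul) add -ul.
The other patterns: stems beginning with f- insert -un- after the first vowel; stems beginning with p- add the prefix ha-; stems beginning with k- or m- add -al.
So zonu → zonuul.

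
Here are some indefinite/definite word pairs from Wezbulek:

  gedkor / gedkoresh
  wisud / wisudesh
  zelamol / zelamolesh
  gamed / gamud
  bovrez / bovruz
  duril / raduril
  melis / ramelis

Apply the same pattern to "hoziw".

wisud and gamed both end in -d yet inflect differently (wisudesh, gamud), so the final letter is not what conditions the rule; the last vowel is.
"hoziw" has last vowel 'i'. The stems whose last vowel is 'i' (duril → raduril, melis → ramelis) add the prefix ra-.
The other patterns: stems whose last vowel is 'o' or 'u' add -esh; stems whose last vowel is 'e' change the last vowel to 'u'.
So hoziw → rahoziw.

rahoziw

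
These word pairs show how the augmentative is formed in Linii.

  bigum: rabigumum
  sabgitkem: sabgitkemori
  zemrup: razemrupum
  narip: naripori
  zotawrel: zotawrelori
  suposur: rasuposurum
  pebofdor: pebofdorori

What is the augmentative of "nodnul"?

ranodnulum

zemrup and narip both end in -p yet inflect differently (razemrupum, naripori), so the final letter is not what conditions the rule; the last vowel is.
"nodnul" has last vowel 'u'. The stems whose last vowel is 'u' (bigum → rabigumum, zemrup → razemrupum, suposur → rasuposurum) add ra- … -um around the stem.
So nodnul → ranodnulum.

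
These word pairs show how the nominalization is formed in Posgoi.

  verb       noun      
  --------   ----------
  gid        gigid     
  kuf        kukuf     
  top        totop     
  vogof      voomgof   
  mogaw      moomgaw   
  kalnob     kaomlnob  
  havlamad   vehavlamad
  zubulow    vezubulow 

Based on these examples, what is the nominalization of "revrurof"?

verevrurof

kuf and vogof both end in -f yet inflect differently (kukuf, voomgof), so the final letter is not what conditions the rule; the number of vowels is.
"revrurof" has 3 vowels. The stems with 3 vowels (havlamad → vehavlamad, zubulow → vezubulow) add the prefix ve-.
So revrurof → verevrurof.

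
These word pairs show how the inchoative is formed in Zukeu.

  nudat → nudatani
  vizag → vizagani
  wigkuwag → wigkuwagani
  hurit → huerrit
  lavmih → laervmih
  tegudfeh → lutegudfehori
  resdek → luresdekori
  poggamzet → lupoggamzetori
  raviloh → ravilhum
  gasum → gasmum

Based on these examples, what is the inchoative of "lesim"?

nudat and hurit both end in -t yet inflect differently (nudatani, huerrit), so the final letter is not what conditions the rule; the last vowel is.
"lesim" has last vowel 'i'. The stems whose last vowel is 'i' (hurit → huerrit, lavmih → laervmih) insert -er- after the first vowel.
The other patterns: stems whose last vowel is 'a' add -ani; stems whose last vowel is 'e' add lu- … -ori around the stem; stems whose last vowel is 'o' or 'u' delete the last vowel and add -um.
So lesim → leersim.

leersim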